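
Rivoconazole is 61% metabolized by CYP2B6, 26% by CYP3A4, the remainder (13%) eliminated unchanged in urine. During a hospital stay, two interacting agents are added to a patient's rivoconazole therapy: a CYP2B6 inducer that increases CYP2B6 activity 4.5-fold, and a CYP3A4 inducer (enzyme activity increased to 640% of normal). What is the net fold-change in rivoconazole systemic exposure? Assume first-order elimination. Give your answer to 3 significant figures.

0.220

The CYP2B6 pathway (61% of clearance) is boosted to 4.5× activity: 0.61 × 4.5 = 2.745.
The CYP3A4 pathway (26% of clearance) increases to 6.4× activity: 0.26 × 6.4 = 1.664.
Non-CYP routes (13%) are unchanged.
New clearance relative to baseline: 2.745 + 1.664 + 0.13 = 4.539.
Net systemic exposure ratio = 1 / 4.539 = 0.220.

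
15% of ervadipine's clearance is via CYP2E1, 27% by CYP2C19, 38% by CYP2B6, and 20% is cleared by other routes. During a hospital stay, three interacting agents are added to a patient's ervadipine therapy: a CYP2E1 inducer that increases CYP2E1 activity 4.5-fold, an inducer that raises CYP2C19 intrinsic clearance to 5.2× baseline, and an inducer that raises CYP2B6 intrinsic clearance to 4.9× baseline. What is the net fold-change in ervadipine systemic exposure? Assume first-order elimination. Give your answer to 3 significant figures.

0.241

CYP2E1: 0.15 × 4.5 = 0.675
CYP2C19: 0.27 × 5.2 = 1.404
CYP2B6: 0.38 × 4.9 = 1.862
Other: 0.2 (unchanged)
New clearance relative to baseline: 0.675 + 1.404 + 1.862 + 0.2 = 4.141.
Because systemic exposure varies inversely with clearance, the combined effect is 1 / 4.141 = 0.241.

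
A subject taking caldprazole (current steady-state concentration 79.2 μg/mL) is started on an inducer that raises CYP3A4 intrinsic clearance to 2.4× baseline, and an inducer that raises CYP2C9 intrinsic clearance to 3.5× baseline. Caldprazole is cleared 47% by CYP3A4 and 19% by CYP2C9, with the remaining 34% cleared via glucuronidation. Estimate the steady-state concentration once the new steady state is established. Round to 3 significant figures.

37.1 μg/mL

The CYP3A4 pathway (47% of clearance) increases to 2.4× activity: 0.47 × 2.4 = 1.128.
The CYP2C9 pathway (19% of clearance) rises to 3.5× activity: 0.19 × 3.5 = 0.665.
Non-CYP routes (34%) are unchanged.
New clearance relative to baseline: 1.128 + 0.665 + 0.34 = 2.133.
Steady-state concentration ∝ 1/CL: new value = 79.2 / 2.133 = 37.1 μg/mL.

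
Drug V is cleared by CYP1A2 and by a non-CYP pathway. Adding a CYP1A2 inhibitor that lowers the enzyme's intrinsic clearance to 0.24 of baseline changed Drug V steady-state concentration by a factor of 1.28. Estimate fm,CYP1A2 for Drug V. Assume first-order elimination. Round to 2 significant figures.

Let fm be the CYP1A2 fraction. New clearance relative to baseline = fm × 0.24 + (1 − fm).
Steady-state concentration ratio = 1 / (new CL fraction), so new CL fraction = 1 / 1.28 = 0.7812.
fm × 0.24 + 1 − fm = 0.7812  ⇒  fm × (0.24 − 1) = −0.2188  ⇒  fm = 0.29.

0.29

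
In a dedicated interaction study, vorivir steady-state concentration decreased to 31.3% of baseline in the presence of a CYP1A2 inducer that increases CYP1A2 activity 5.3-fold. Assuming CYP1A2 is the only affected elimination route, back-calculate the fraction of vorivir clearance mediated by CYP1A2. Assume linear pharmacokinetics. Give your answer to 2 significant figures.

0.51

Write x for the fraction cleared via CYP1A2. The observed steady-state concentration change means clearance rose to 1/0.313 = 3.195 of baseline.
Only the CYP1A2 route changed, so 3.195 = x·5.3 + (1 − x), giving x = 0.51.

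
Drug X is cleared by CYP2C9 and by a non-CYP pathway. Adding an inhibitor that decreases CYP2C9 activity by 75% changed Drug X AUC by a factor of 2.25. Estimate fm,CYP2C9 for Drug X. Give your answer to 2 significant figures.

0.74

Let fm be the CYP2C9 fraction. New clearance relative to baseline = fm × 0.25 + (1 − fm).
AUC ratio = 1 / (new CL fraction), so new CL fraction = 1 / 2.25 = 0.4444.
fm × 0.25 + 1 − fm = 0.4444  ⇒  fm × (0.25 − 1) = −0.5556  ⇒  fm = 0.74.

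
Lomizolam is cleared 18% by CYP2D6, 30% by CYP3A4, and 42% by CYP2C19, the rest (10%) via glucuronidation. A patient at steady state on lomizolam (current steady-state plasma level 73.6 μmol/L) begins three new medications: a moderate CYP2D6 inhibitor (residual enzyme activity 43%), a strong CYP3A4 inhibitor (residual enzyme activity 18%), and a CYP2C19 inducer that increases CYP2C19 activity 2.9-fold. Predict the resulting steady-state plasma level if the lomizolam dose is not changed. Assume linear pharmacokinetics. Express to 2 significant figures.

The CYP2D6 pathway (18% of clearance) is reduced to 0.43× activity: 0.18 × 0.43 = 0.0774.
The CYP3A4 pathway (30% of clearance) drops to 0.18× activity: 0.3 × 0.18 = 0.054.
The CYP2C19 pathway (42% of clearance) increases to 2.9× activity: 0.42 × 2.9 = 1.218.
Non-CYP routes (10%) are unchanged.
Relative clearance = 0.0774 + 0.054 + 1.218 + 0.1 = 1.4494.
Steady-state plasma level ∝ 1/CL: new value = 73.6 / 1.4494 = 51 μmol/L.

51 μmol/L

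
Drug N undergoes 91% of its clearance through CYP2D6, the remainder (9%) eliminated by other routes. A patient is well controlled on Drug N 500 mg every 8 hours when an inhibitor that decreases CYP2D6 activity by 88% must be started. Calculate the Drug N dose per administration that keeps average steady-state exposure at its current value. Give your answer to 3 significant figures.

99.6 mg

The CYP2D6 pathway (91% of clearance) drops to 0.12× activity: 0.91 × 0.12 = 0.1092.
Non-CYP routes (9%) are unchanged.
New clearance relative to baseline: 0.1092 + 0.09 = 0.1992.
Exposure is unchanged when dose changes in proportion to clearance. New dose = 500 mg × 0.1992 = 99.6 mg.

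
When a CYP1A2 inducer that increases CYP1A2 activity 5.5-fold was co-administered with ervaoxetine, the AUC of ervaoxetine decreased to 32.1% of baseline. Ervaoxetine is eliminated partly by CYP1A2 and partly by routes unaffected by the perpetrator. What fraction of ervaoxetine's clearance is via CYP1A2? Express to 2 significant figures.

Let x = fm,CYP1A2. Because AUC ∝ 1/CL, relative clearance rose to 1/0.321 = 3.115.
Only the CYP1A2 route changed, so 3.115 = x·5.5 + (1 − x), giving x = 0.47.

0.47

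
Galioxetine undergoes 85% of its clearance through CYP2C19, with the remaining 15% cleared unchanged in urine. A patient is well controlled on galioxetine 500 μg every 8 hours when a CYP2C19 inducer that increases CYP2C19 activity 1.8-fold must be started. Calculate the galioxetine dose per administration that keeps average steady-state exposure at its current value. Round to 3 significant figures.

840 μg

The CYP2C19 pathway (85% of clearance) rises to 1.8× activity: 0.85 × 1.8 = 1.53.
Non-CYP routes (15%) are unchanged.
New clearance relative to baseline: 1.53 + 0.15 = 1.68.
Exposure is unchanged when dose changes in proportion to clearance. New dose = 500 μg × 1.68 = 840 μg.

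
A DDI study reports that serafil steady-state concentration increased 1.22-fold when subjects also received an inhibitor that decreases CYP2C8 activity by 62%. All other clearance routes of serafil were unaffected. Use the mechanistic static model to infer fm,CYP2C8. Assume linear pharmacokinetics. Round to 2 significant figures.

Let x = fm,CYP2C8. Because steady-state concentration ∝ 1/CL, relative clearance fell to 1/1.22 = 0.8197.
Setting x·0.38 + (1 − x) = 0.8197 and solving: x = (0.8197 − 1)/(0.38 − 1) = 0.29.

0.29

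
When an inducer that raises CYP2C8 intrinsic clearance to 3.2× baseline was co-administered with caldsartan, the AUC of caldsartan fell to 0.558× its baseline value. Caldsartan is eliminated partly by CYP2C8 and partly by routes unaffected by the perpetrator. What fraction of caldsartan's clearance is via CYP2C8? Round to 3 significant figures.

0.360

Let x = fm,CYP2C8. Because AUC ∝ 1/CL, relative clearance rose to 1/0.558 = 1.792.
Setting x·3.2 + (1 − x) = 1.792 and solving: x = (1.792 − 1)/(3.2 − 1) = 0.360.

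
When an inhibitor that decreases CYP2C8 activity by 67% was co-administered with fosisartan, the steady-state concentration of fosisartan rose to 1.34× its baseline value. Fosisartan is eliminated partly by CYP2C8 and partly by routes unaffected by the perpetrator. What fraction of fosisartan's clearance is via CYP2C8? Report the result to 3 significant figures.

Let x = fm,CYP2C8. Because steady-state concentration ∝ 1/CL, relative clearance fell to 1/1.34 = 0.7463.
Only the CYP2C8 route changed, so 0.7463 = x·0.33 + (1 − x), giving x = 0.379.

0.379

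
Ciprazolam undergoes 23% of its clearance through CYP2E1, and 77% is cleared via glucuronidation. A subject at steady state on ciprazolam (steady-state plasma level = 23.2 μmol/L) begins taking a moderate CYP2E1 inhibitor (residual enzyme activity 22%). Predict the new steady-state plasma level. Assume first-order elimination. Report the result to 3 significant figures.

CYP2E1: 0.23 × 0.22 = 0.0506
Other: 0.77 (unchanged)
CL_new/CL_old = 0.0506 + 0.77 = 0.8206.
With dosing unchanged, steady-state plasma level scales as 1/CL: 23.2 / 0.8206 = 28.3 μmol/L.

28.3 μmol/L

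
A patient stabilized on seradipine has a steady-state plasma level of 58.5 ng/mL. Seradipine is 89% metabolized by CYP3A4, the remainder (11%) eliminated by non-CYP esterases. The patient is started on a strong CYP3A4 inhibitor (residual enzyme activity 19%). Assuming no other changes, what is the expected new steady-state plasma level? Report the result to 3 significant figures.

The CYP3A4 pathway (89% of clearance) is reduced to 0.19× activity: 0.89 × 0.19 = 0.1691.
The remaining 11% of clearance is unaffected.
New clearance relative to baseline: 0.1691 + 0.11 = 0.2791.
With dosing unchanged, steady-state plasma level scales as 1/CL: 58.5 / 0.2791 = 210 ng/mL.

210 ng/mL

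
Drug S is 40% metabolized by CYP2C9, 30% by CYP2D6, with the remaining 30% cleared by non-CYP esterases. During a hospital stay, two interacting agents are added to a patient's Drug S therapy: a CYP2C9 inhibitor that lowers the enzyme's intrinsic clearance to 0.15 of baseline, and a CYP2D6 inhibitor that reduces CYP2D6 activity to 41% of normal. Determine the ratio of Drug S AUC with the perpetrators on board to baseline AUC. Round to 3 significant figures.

The CYP2C9 pathway (40% of clearance) falls to 0.15× activity: 0.4 × 0.15 = 0.06.
The CYP2D6 pathway (30% of clearance) is reduced to 0.41× activity: 0.3 × 0.41 = 0.123.
The remaining 30% of clearance is unaffected.
New clearance relative to baseline: 0.06 + 0.123 + 0.3 = 0.483.
AUC ∝ 1/CL: fold-change = 1 / 0.483 = 2.07.

2.07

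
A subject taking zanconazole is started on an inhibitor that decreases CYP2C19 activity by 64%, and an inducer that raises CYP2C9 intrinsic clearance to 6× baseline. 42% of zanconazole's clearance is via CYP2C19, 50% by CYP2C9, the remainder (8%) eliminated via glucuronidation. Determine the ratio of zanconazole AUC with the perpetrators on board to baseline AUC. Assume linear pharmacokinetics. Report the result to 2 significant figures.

0.31

The CYP2C19 pathway (42% of clearance) falls to 0.36× activity: 0.42 × 0.36 = 0.1512.
The CYP2C9 pathway (50% of clearance) increases to 6× activity: 0.5 × 6 = 3.
The remaining 8% of clearance is unaffected.
CL_new/CL_old = 0.1512 + 3 + 0.08 = 3.2312.
AUC ∝ 1/CL: fold-change = 1 / 3.2312 = 0.31.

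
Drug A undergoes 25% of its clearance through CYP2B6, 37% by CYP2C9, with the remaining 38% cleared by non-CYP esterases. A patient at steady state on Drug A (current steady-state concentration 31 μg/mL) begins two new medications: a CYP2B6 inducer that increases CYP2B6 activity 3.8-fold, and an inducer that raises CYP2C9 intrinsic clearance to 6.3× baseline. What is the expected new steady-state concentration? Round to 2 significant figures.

8.5 μg/mL

The CYP2B6 pathway (25% of clearance) increases to 3.8× activity: 0.25 × 3.8 = 0.95.
The CYP2C9 pathway (37% of clearance) rises to 6.3× activity: 0.37 × 6.3 = 2.331.
Non-CYP routes (38%) are unchanged.
Relative clearance = 0.95 + 2.331 + 0.38 = 3.661.
New steady-state concentration = 31 / 3.661 = 8.5 μg/mL (concentration scales inversely with clearance).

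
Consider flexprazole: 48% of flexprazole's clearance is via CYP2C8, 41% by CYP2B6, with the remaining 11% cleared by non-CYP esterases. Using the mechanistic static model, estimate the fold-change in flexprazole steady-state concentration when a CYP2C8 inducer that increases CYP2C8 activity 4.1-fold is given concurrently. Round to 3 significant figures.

0.402

The CYP2C8 pathway (48% of clearance) is boosted to 4.1× activity: 0.48 × 4.1 = 1.968.
CYP2B6 (41%) and the residual 11% are unaffected.
CL_new/CL_old = 1.968 + 0.41 + 0.11 = 2.488.
Steady-state concentration ratio = CL_old/CL_new = 1 / 2.488 = 0.402.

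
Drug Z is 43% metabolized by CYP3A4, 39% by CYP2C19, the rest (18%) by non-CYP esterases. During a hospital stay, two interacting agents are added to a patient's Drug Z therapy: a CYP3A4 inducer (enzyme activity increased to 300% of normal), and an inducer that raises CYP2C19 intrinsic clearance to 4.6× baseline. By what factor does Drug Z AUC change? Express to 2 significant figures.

CYP3A4: 0.43 × 3 = 1.29
CYP2C19: 0.39 × 4.6 = 1.794
Other: 0.18 (unchanged)
Relative clearance = 1.29 + 1.794 + 0.18 = 3.264.
AUC ∝ 1/CL: fold-change = 1 / 3.264 = 0.31.

0.31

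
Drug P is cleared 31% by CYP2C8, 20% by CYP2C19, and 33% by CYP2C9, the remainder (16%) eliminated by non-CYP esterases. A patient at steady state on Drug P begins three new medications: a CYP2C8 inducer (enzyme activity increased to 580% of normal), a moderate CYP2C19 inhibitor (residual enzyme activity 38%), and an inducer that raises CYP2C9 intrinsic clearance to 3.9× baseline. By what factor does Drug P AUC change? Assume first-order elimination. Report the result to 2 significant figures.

0.30

CYP2C8: 0.31 × 5.8 = 1.798
CYP2C19: 0.2 × 0.38 = 0.076
CYP2C9: 0.33 × 3.9 = 1.287
Other: 0.16 (unchanged)
CL_new/CL_old = 1.798 + 0.076 + 1.287 + 0.16 = 3.321.
AUC ∝ 1/CL: fold-change = 1 / 3.321 = 0.30.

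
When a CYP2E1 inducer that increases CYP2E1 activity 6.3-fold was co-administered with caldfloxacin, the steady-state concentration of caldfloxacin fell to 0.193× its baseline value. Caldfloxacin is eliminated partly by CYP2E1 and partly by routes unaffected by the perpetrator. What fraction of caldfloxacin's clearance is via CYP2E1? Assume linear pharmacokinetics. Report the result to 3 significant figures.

CL'/CL = 1 / 0.193 = 5.181
6.3·fm + (1 − fm) = 5.181
fm = (5.181 − 1) / (6.3 − 1) = 0.789

0.789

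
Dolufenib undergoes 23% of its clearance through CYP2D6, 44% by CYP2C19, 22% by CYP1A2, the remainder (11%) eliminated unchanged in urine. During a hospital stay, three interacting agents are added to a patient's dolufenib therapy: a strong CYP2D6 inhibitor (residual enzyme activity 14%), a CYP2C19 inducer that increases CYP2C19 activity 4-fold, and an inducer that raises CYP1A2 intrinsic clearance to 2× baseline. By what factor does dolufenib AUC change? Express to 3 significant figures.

The CYP2D6 pathway (23% of clearance) drops to 0.14× activity: 0.23 × 0.14 = 0.0322.
The CYP2C19 pathway (44% of clearance) rises to 4× activity: 0.44 × 4 = 1.76.
The CYP1A2 pathway (22% of clearance) rises to 2× activity: 0.22 × 2 = 0.44.
The remaining 11% of clearance is unaffected.
CL_new/CL_old = 0.0322 + 1.76 + 0.44 + 0.11 = 2.3422.
Because AUC varies inversely with clearance, the combined effect is 1 / 2.3422 = 0.427.

0.427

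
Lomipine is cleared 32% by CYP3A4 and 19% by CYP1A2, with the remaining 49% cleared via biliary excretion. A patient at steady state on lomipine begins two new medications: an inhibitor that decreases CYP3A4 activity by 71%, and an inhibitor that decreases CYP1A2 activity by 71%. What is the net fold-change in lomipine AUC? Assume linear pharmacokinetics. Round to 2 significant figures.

1.6

CYP3A4: 0.32 × 0.29 = 0.0928
CYP1A2: 0.19 × 0.29 = 0.0551
Other: 0.49 (unchanged)
New clearance relative to baseline: 0.0928 + 0.0551 + 0.49 = 0.6379.
Net AUC ratio = 1 / 0.6379 = 1.6.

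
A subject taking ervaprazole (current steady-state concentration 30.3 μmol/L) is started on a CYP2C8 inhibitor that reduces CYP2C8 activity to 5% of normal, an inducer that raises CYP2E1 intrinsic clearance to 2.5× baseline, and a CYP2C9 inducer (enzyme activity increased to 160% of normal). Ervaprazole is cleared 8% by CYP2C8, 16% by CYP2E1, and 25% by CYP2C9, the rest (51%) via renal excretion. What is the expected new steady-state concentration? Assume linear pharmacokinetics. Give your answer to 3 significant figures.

CYP2C8: 0.08 × 0.05 = 0.004
CYP2E1: 0.16 × 2.5 = 0.4
CYP2C9: 0.25 × 1.6 = 0.4
Other: 0.51 (unchanged)
CL_new/CL_old = 0.004 + 0.4 + 0.4 + 0.51 = 1.314.
New steady-state concentration = 30.3 / 1.314 = 23.1 μmol/L (concentration scales inversely with clearance).

23.1 μmol/L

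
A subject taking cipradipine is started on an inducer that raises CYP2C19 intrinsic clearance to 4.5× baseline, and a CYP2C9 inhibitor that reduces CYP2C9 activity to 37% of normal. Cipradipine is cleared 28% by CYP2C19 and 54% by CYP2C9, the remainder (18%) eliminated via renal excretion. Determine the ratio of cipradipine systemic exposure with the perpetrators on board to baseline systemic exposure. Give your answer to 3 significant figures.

The CYP2C19 pathway (28% of clearance) rises to 4.5× activity: 0.28 × 4.5 = 1.26.
The CYP2C9 pathway (54% of clearance) falls to 0.37× activity: 0.54 × 0.37 = 0.1998.
The remaining 18% of clearance is unaffected.
Relative clearance = 1.26 + 0.1998 + 0.18 = 1.6398.
Systemic exposure ∝ 1/CL: fold-change = 1 / 1.6398 = 0.610.

0.610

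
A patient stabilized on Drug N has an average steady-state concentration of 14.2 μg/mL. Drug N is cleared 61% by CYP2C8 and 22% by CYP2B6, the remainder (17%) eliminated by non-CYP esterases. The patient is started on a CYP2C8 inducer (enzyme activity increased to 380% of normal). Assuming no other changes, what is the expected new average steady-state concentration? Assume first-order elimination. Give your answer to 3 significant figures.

The CYP2C8 pathway (61% of clearance) rises to 3.8× activity: 0.61 × 3.8 = 2.318.
CYP2B6 (22%) and the residual 17% are unaffected.
New clearance relative to baseline: 2.318 + 0.22 + 0.17 = 2.708.
Average steady-state concentration ∝ 1/CL, so new value = 14.2 / 2.708 = 5.24 μg/mL.

5.24 μg/mL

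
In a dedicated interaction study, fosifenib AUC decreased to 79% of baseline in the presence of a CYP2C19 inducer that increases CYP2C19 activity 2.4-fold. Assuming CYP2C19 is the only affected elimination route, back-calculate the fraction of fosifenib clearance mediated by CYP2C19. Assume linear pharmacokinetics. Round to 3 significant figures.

Call the CYP2C19 fraction fm. After the interaction, CL_new/CL_old = fm × 2.4 + (1 − fm).
AUC ratio = 1 / (new CL fraction), so new CL fraction = 1 / 0.790 = 1.266.
fm × 2.4 + 1 − fm = 1.266  ⇒  fm × (2.4 − 1) = 0.2658  ⇒  fm = 0.190.

0.190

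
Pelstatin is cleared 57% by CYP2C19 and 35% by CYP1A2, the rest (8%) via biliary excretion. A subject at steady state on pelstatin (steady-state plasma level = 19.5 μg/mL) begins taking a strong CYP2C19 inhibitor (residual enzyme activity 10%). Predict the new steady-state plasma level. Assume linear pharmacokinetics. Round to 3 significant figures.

40.0 μg/mL

CYP2C19: 0.57 × 0.1 = 0.057
CYP1A2: 0.35 (unchanged)
Other: 0.08 (unchanged)
CL_new/CL_old = 0.057 + 0.35 + 0.08 = 0.487.
Steady-state plasma level ∝ 1/CL, so new value = 19.5 / 0.487 = 40.0 μg/mL.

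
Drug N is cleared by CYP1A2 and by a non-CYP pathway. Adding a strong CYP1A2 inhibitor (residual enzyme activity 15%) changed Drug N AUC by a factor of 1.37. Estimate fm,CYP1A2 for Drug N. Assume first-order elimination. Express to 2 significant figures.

0.32

Write x for the fraction cleared via CYP1A2. The observed AUC change means clearance fell to 1/1.37 = 0.7299 of baseline.
Setting x·0.15 + (1 − x) = 0.7299 and solving: x = (0.7299 − 1)/(0.15 − 1) = 0.32.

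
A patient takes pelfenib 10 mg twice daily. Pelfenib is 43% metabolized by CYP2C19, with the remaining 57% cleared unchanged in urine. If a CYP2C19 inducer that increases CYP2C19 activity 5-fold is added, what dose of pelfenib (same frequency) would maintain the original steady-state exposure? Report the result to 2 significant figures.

27 mg

The CYP2C19 pathway (43% of clearance) rises to 5× activity: 0.43 × 5 = 2.15.
Non-CYP routes (57%) are unchanged.
New clearance relative to baseline: 2.15 + 0.57 = 2.72.
Css,avg = (dose rate)/CL, so holding Css fixed requires dose ∝ CL: 10 × 2.72 = 27 mg.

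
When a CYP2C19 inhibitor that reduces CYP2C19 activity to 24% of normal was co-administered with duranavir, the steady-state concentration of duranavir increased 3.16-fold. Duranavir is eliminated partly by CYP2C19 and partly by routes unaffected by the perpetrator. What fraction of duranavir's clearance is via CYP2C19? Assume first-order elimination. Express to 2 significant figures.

CL'/CL = 1 / 3.16 = 0.3165
0.24·fm + (1 − fm) = 0.3165
fm = (0.3165 − 1) / (0.24 − 1) = 0.90

0.90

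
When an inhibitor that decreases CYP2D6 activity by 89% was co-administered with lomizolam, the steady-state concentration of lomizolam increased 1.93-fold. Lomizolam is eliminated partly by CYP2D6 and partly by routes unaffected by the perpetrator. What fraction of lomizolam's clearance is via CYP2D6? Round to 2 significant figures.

0.54

Write x for the fraction cleared via CYP2D6. The observed steady-state concentration change means clearance fell to 1/1.93 = 0.5181 of baseline.
Only the CYP2D6 route changed, so 0.5181 = x·0.11 + (1 − x), giving x = 0.54.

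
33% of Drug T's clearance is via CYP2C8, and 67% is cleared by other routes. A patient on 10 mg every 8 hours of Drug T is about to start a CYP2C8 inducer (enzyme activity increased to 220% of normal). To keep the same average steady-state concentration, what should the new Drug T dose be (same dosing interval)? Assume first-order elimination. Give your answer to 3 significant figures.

14.0 mg

CYP2C8: 0.33 × 2.2 = 0.726
Other: 0.67 (unchanged)
New clearance relative to baseline: 0.726 + 0.67 = 1.396.
Css,avg = (dose rate)/CL, so holding Css fixed requires dose ∝ CL: 10 × 1.396 = 14.0 mg.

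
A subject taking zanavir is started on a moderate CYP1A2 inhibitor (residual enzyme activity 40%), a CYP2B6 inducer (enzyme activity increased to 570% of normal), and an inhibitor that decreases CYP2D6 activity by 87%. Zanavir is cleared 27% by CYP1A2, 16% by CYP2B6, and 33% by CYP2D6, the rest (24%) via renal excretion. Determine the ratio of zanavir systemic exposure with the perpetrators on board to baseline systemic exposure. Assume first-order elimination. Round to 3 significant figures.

The CYP1A2 pathway (27% of clearance) falls to 0.4× activity: 0.27 × 0.4 = 0.108.
The CYP2B6 pathway (16% of clearance) is boosted to 5.7× activity: 0.16 × 5.7 = 0.912.
The CYP2D6 pathway (33% of clearance) is reduced to 0.13× activity: 0.33 × 0.13 = 0.0429.
Non-CYP routes (24%) are unchanged.
New clearance relative to baseline: 0.108 + 0.912 + 0.0429 + 0.24 = 1.3029.
Net systemic exposure ratio = 1 / 1.3029 = 0.768.

0.768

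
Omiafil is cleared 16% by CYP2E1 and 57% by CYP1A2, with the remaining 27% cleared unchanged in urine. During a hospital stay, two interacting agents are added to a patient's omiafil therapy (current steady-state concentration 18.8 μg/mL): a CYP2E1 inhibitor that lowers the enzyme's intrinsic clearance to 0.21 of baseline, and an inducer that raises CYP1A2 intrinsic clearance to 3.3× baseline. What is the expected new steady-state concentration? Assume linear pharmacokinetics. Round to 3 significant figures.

The CYP2E1 pathway (16% of clearance) drops to 0.21× activity: 0.16 × 0.21 = 0.0336.
The CYP1A2 pathway (57% of clearance) increases to 3.3× activity: 0.57 × 3.3 = 1.881.
The remaining 27% of clearance is unaffected.
New clearance relative to baseline: 0.0336 + 1.881 + 0.27 = 2.1846.
New steady-state concentration = 18.8 / 2.1846 = 8.61 μg/mL (concentration scales inversely with clearance).

8.61 μg/mL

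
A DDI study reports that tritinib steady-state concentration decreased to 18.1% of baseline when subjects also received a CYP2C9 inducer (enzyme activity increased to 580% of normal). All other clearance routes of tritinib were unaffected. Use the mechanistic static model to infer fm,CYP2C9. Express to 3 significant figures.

0.943

Call the CYP2C9 fraction fm. After the interaction, CL_new/CL_old = fm × 5.8 + (1 − fm).
Steady-state concentration ratio = 1 / (new CL fraction), so new CL fraction = 1 / 0.181 = 5.525.
fm × 5.8 + 1 − fm = 5.525  ⇒  fm × (5.8 − 1) = 4.525  ⇒  fm = 0.943.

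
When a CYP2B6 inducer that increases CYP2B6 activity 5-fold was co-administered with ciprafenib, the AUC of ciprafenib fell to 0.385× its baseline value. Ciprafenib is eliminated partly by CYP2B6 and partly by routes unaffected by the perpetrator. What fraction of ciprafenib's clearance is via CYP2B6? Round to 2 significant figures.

0.40

Let fm be the CYP2B6 fraction. New clearance relative to baseline = fm × 5 + (1 − fm).
AUC ratio = 1 / (new CL fraction), so new CL fraction = 1 / 0.385 = 2.597.
fm × 5 + 1 − fm = 2.597  ⇒  fm × (5 − 1) = 1.597  ⇒  fm = 0.40.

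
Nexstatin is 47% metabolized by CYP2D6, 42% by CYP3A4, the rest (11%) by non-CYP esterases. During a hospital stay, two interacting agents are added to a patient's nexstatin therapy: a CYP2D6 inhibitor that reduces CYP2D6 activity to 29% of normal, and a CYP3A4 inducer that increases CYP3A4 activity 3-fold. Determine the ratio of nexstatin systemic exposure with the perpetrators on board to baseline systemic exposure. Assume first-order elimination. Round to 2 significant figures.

0.66

The CYP2D6 pathway (47% of clearance) drops to 0.29× activity: 0.47 × 0.29 = 0.1363.
The CYP3A4 pathway (42% of clearance) is boosted to 3× activity: 0.42 × 3 = 1.26.
Non-CYP routes (11%) are unchanged.
CL_new/CL_old = 0.1363 + 1.26 + 0.11 = 1.5063.
Because systemic exposure varies inversely with clearance, the combined effect is 1 / 1.5063 = 0.66.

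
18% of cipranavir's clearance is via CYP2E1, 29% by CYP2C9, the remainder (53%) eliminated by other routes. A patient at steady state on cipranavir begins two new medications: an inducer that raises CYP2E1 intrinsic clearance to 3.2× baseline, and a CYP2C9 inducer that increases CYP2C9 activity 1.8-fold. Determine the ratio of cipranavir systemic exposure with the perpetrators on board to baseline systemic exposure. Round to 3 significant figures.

The CYP2E1 pathway (18% of clearance) increases to 3.2× activity: 0.18 × 3.2 = 0.576.
The CYP2C9 pathway (29% of clearance) rises to 1.8× activity: 0.29 × 1.8 = 0.522.
The remaining 53% of clearance is unaffected.
CL_new/CL_old = 0.576 + 0.522 + 0.53 = 1.628.
Systemic exposure ∝ 1/CL: fold-change = 1 / 1.628 = 0.614.

0.614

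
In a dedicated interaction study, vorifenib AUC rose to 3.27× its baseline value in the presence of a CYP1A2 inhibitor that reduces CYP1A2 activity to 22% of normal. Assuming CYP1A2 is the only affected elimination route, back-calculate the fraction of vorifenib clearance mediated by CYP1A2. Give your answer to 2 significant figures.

Call the CYP1A2 fraction fm. After the interaction, CL_new/CL_old = fm × 0.22 + (1 − fm).
AUC ratio = 1 / (new CL fraction), so new CL fraction = 1 / 3.27 = 0.3058.
fm × 0.22 + 1 − fm = 0.3058  ⇒  fm × (0.22 − 1) = −0.6942  ⇒  fm = 0.89.

0.89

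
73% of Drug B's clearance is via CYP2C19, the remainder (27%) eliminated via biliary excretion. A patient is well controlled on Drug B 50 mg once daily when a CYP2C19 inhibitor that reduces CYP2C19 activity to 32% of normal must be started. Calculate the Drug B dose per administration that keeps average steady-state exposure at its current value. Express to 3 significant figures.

25.2 mg

The CYP2C19 pathway (73% of clearance) is reduced to 0.32× activity: 0.73 × 0.32 = 0.2336.
Non-CYP routes (27%) are unchanged.
CL_new/CL_old = 0.2336 + 0.27 = 0.5036.
Css,avg = (dose rate)/CL, so holding Css fixed requires dose ∝ CL: 50 × 0.5036 = 25.2 mg.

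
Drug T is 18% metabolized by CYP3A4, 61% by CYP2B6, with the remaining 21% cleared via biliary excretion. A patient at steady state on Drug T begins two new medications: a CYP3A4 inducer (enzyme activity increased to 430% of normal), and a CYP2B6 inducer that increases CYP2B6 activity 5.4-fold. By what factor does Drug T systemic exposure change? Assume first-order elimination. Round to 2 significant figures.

The CYP3A4 pathway (18% of clearance) rises to 4.3× activity: 0.18 × 4.3 = 0.774.
The CYP2B6 pathway (61% of clearance) increases to 5.4× activity: 0.61 × 5.4 = 3.294.
The remaining 21% of clearance is unaffected.
New clearance relative to baseline: 0.774 + 3.294 + 0.21 = 4.278.
Because systemic exposure varies inversely with clearance, the combined effect is 1 / 4.278 = 0.23.

0.23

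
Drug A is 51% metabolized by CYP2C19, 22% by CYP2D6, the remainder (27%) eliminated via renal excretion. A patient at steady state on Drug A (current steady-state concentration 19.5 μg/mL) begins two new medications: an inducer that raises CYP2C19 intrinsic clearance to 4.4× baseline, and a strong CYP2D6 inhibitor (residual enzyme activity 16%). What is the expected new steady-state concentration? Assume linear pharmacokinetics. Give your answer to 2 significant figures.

The CYP2C19 pathway (51% of clearance) increases to 4.4× activity: 0.51 × 4.4 = 2.244.
The CYP2D6 pathway (22% of clearance) drops to 0.16× activity: 0.22 × 0.16 = 0.0352.
Non-CYP routes (27%) are unchanged.
Relative clearance = 2.244 + 0.0352 + 0.27 = 2.5492.
Steady-state concentration ∝ 1/CL: new value = 19.5 / 2.5492 = 7.6 μg/mL.

7.6 μg/mL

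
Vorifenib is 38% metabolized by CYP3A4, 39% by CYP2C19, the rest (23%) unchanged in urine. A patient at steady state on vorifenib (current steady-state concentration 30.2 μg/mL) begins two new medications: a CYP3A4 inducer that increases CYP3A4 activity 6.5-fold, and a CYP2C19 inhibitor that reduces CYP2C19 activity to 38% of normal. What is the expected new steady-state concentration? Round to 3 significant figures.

The CYP3A4 pathway (38% of clearance) is boosted to 6.5× activity: 0.38 × 6.5 = 2.47.
The CYP2C19 pathway (39% of clearance) is reduced to 0.38× activity: 0.39 × 0.38 = 0.1482.
The remaining 23% of clearance is unaffected.
New clearance relative to baseline: 2.47 + 0.1482 + 0.23 = 2.8482.
Dividing the baseline by the relative clearance: 30.2 / 2.8482 = 10.6 μg/mL.

10.6 μg/mL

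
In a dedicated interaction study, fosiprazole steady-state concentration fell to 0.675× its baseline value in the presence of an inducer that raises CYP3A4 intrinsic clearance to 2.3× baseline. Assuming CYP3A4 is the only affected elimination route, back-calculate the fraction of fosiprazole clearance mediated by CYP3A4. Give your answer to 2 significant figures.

0.37

Let fm be the CYP3A4 fraction. New clearance relative to baseline = fm × 2.3 + (1 − fm).
Steady-state concentration ratio = 1 / (new CL fraction), so new CL fraction = 1 / 0.675 = 1.481.
fm × 2.3 + 1 − fm = 1.481  ⇒  fm × (2.3 − 1) = 0.4815  ⇒  fm = 0.37.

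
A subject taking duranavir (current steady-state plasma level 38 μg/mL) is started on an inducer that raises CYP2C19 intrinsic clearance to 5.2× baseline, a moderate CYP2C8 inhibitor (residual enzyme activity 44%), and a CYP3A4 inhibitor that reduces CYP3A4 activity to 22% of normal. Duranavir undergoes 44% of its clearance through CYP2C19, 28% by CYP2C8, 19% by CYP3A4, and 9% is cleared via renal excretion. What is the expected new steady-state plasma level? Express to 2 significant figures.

The CYP2C19 pathway (44% of clearance) rises to 5.2× activity: 0.44 × 5.2 = 2.288.
The CYP2C8 pathway (28% of clearance) drops to 0.44× activity: 0.28 × 0.44 = 0.1232.
The CYP3A4 pathway (19% of clearance) drops to 0.22× activity: 0.19 × 0.22 = 0.0418.
The remaining 9% of clearance is unaffected.
New clearance relative to baseline: 2.288 + 0.1232 + 0.0418 + 0.09 = 2.543.
Dividing the baseline by the relative clearance: 38 / 2.543 = 15 μg/mL.

15 μg/mL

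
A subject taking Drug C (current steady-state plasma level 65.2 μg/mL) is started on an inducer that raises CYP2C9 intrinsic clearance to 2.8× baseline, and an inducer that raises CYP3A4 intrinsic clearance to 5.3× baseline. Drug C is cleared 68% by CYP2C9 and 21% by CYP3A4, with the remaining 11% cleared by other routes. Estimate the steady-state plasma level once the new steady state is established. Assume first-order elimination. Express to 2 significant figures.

The CYP2C9 pathway (68% of clearance) is boosted to 2.8× activity: 0.68 × 2.8 = 1.904.
The CYP3A4 pathway (21% of clearance) is boosted to 5.3× activity: 0.21 × 5.3 = 1.113.
The remaining 11% of clearance is unaffected.
Relative clearance = 1.904 + 1.113 + 0.11 = 3.127.
Steady-state plasma level ∝ 1/CL: new value = 65.2 / 3.127 = 21 μg/mL.

21 μg/mL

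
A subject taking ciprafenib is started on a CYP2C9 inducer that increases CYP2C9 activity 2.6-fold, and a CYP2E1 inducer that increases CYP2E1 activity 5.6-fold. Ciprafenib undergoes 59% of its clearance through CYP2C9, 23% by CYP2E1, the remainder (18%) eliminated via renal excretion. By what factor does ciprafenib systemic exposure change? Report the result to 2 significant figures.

CYP2C9: 0.59 × 2.6 = 1.534
CYP2E1: 0.23 × 5.6 = 1.288
Other: 0.18 (unchanged)
New clearance relative to baseline: 1.534 + 1.288 + 0.18 = 3.002.
Because systemic exposure varies inversely with clearance, the combined effect is 1 / 3.002 = 0.33.

0.33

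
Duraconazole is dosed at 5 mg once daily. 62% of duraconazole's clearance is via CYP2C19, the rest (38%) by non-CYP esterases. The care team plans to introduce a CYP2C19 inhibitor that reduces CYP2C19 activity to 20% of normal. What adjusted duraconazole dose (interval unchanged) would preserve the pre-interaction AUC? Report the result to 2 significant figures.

CYP2C19: 0.62 × 0.2 = 0.124
Other: 0.38 (unchanged)
CL_new/CL_old = 0.124 + 0.38 = 0.504.
To maintain the same steady-state level, dose must scale with clearance: new dose = 5 × 0.504 = 2.5 mg.

2.5 mg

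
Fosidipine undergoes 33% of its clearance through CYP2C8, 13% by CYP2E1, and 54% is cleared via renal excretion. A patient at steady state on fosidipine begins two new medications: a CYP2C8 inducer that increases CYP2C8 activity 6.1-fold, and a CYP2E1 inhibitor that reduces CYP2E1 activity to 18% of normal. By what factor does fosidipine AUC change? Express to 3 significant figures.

0.388

The CYP2C8 pathway (33% of clearance) is boosted to 6.1× activity: 0.33 × 6.1 = 2.013.
The CYP2E1 pathway (13% of clearance) drops to 0.18× activity: 0.13 × 0.18 = 0.0234.
Non-CYP routes (54%) are unchanged.
CL_new/CL_old = 2.013 + 0.0234 + 0.54 = 2.5764.
Net AUC ratio = 1 / 2.5764 = 0.388.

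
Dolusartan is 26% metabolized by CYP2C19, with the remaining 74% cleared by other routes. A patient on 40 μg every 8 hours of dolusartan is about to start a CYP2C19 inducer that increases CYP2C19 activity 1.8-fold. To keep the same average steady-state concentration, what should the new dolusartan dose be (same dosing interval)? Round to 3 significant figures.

CYP2C19: 0.26 × 1.8 = 0.468
Other: 0.74 (unchanged)
Relative clearance = 0.468 + 0.74 = 1.208.
Exposure is unchanged when dose changes in proportion to clearance. New dose = 40 μg × 1.208 = 48.3 μg.

48.3 μg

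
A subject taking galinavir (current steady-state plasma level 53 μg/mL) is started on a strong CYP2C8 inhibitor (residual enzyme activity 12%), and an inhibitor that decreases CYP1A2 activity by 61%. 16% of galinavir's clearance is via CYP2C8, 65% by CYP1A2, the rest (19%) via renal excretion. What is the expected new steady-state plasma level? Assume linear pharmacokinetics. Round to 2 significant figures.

1.1 × 10² μg/mL

The CYP2C8 pathway (16% of clearance) falls to 0.12× activity: 0.16 × 0.12 = 0.0192.
The CYP1A2 pathway (65% of clearance) falls to 0.39× activity: 0.65 × 0.39 = 0.2535.
Non-CYP routes (19%) are unchanged.
New clearance relative to baseline: 0.0192 + 0.2535 + 0.19 = 0.4627.
Steady-state plasma level ∝ 1/CL: new value = 53 / 0.4627 = 1.1 × 10² μg/mL.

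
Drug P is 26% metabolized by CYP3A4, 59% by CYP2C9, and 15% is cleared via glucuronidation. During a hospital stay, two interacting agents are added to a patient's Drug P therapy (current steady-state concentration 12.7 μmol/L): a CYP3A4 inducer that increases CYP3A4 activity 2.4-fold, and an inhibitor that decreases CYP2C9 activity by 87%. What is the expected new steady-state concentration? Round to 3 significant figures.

The CYP3A4 pathway (26% of clearance) increases to 2.4× activity: 0.26 × 2.4 = 0.624.
The CYP2C9 pathway (59% of clearance) falls to 0.13× activity: 0.59 × 0.13 = 0.0767.
Non-CYP routes (15%) are unchanged.
CL_new/CL_old = 0.624 + 0.0767 + 0.15 = 0.8507.
New steady-state concentration = 12.7 / 0.8507 = 14.9 μmol/L (concentration scales inversely with clearance).

14.9 μmol/L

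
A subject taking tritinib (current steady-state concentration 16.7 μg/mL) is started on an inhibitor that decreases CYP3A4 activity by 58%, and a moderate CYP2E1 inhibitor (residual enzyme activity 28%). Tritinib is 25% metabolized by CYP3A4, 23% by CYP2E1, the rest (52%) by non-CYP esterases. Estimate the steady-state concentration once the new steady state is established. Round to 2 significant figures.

24 μg/mL

The CYP3A4 pathway (25% of clearance) drops to 0.42× activity: 0.25 × 0.42 = 0.105.
The CYP2E1 pathway (23% of clearance) falls to 0.28× activity: 0.23 × 0.28 = 0.0644.
Non-CYP routes (52%) are unchanged.
Relative clearance = 0.105 + 0.0644 + 0.52 = 0.6894.
New steady-state concentration = 16.7 / 0.6894 = 24 μg/mL (concentration scales inversely with clearance).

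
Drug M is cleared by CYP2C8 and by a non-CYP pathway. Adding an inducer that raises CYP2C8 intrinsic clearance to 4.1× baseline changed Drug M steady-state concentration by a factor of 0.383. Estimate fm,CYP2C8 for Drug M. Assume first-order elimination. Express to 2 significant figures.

Write x for the fraction cleared via CYP2C8. The observed steady-state concentration change means clearance rose to 1/0.383 = 2.611 of baseline.
Only the CYP2C8 route changed, so 2.611 = x·4.1 + (1 − x), giving x = 0.52.

0.52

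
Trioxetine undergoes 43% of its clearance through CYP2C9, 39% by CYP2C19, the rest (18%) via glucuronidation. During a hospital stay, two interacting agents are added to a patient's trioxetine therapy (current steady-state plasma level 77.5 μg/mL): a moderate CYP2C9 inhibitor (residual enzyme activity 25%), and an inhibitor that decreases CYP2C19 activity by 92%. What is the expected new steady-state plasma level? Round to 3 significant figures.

243 μg/mL

CYP2C9: 0.43 × 0.25 = 0.1075
CYP2C19: 0.39 × 0.08 = 0.0312
Other: 0.18 (unchanged)
Relative clearance = 0.1075 + 0.0312 + 0.18 = 0.3187.
New steady-state plasma level = 77.5 / 0.3187 = 243 μg/mL (concentration scales inversely with clearance).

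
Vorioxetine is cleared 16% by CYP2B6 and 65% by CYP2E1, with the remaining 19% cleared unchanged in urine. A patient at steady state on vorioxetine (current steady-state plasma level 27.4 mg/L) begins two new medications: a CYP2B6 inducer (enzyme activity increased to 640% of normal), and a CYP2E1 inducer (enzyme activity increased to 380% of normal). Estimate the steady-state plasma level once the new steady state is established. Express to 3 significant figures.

The CYP2B6 pathway (16% of clearance) rises to 6.4× activity: 0.16 × 6.4 = 1.024.
The CYP2E1 pathway (65% of clearance) is boosted to 3.8× activity: 0.65 × 3.8 = 2.47.
The remaining 19% of clearance is unaffected.
Relative clearance = 1.024 + 2.47 + 0.19 = 3.684.
Steady-state plasma level ∝ 1/CL: new value = 27.4 / 3.684 = 7.44 mg/L.

7.44 mg/L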